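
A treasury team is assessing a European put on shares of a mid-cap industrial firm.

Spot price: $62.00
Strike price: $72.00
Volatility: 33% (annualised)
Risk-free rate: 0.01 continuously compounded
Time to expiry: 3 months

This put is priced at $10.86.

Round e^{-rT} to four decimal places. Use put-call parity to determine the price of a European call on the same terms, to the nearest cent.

exp(−rT) = exp(−0.01·0.25) = 0.9975
Put-call parity: C − P = S − K·e^(−rT) = 62 − 72·0.9975 = 62 − 71.8200 = -9.8200
C = P + (C − P) = 10.86 + (-9.8200) = 1.0400

$1.04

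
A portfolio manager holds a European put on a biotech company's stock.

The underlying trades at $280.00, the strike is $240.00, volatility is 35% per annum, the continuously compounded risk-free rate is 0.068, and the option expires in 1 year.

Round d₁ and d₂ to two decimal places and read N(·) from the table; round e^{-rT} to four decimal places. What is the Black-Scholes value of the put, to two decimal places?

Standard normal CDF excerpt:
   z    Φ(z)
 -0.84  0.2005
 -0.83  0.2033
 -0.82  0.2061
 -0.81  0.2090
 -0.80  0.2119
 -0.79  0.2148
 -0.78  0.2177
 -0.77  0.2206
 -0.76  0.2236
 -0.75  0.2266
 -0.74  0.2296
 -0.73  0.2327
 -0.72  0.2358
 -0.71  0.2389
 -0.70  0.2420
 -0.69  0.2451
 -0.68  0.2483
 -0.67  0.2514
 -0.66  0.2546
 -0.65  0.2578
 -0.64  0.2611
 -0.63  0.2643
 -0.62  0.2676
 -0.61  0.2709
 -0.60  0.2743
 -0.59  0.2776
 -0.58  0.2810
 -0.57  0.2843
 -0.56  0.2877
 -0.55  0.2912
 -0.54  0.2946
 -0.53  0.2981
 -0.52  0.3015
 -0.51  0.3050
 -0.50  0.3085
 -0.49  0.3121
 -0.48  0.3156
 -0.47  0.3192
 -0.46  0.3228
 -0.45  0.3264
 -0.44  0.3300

σ√T = 0.35 × 1.0000 = 0.3500
d₁ = [ln(280/240) + (0.068 + ½·0.35²)·1] / (σ√T) = (0.1542 + 0.1293) / 0.3500 = 0.8097 ≈ 0.81
d₂ = 0.8097 − 0.3500 = 0.4597 ≈ 0.46
exp(−rT) = exp(−0.068·1) = 0.9343
N(−d₂) = N(-0.46) = 0.3228;  N(−d₁) = N(-0.81) = 0.2090
P = 240·0.9343·0.3228 − 280·0.2090 = 72.3821 − 58.5200 = 13.8621

$13.86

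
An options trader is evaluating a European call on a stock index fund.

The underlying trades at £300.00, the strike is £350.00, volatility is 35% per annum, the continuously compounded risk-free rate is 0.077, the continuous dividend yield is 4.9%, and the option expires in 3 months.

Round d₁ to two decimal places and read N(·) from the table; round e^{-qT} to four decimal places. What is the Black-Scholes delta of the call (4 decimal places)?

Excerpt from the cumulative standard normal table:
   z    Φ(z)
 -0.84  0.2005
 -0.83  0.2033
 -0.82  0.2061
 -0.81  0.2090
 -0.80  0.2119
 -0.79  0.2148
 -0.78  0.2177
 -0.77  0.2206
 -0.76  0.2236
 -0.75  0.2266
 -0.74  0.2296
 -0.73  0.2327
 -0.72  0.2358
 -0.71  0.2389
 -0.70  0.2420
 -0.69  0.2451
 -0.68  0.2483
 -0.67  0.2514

0.2238

σ√T = 0.35·√0.25 = 0.1750
d₁ = [ln(300/350) + (0.077 − 0.049 + ½·0.35²)·0.25] / (σ√T) = (-0.1542 + 0.0223) / 0.1750 = -0.7534 ≈ -0.75
N(d₁) = N(-0.75) = 0.2266
Δ_call = exp(−qT)·N(d₁) = 0.9878·0.2266 = 0.2238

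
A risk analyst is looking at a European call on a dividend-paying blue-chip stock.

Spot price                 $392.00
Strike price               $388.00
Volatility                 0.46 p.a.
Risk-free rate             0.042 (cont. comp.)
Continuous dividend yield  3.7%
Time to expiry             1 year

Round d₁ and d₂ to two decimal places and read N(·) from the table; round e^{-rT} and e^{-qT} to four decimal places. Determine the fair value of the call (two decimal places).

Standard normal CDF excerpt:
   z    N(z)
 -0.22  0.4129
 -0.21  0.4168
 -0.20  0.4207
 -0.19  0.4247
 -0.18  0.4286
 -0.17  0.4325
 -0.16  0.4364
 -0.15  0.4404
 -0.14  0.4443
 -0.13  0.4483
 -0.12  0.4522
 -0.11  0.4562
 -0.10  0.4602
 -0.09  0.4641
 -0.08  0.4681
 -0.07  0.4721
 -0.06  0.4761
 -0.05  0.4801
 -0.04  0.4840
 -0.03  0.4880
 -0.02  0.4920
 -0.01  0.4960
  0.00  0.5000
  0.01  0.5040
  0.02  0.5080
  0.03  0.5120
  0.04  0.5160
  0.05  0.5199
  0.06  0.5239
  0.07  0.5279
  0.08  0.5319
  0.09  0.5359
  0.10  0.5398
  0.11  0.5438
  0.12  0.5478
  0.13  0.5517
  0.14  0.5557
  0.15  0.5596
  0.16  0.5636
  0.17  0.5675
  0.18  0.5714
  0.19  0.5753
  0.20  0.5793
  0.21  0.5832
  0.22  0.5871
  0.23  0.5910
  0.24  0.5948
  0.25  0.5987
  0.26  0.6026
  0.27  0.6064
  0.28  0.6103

σ√T = 0.46·√1 = 0.4600
d₁ = [ln(392/388) + (0.042 − 0.037 + 0.46²/2)·1] / 0.4600 = [0.0103 + 0.1108] / 0.4600 = 0.2632 which rounds to 0.26
d₂ = d₁ − σ√T = 0.2632 − 0.4600 = -0.1968 which rounds to -0.20
e^(−qT) = e^(−0.037·1) = 0.9637;  e^(−rT) = e^(−0.042·1) = 0.9589
N(d₁) = N(0.26) = 0.6026;  N(d₂) = N(-0.20) = 0.4207
C = 392·0.9637·0.6026 − 388·0.9589·0.4207 = 227.6444 − 156.5228 = 71.1217

$71.12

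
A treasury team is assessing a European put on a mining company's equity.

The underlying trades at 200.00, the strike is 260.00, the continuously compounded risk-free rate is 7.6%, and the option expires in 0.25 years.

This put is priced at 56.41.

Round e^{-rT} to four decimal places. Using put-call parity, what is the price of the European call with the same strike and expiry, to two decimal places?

1.30

exp(−rT) = exp(−0.076·0.25) = 0.9812
Put-call parity: C − P = S − K·e^(−rT) = 200 − 260·0.9812 = 200 − 255.1120 = -55.1120
C = P + (C − P) = 56.41 + (-55.1120) = 1.2980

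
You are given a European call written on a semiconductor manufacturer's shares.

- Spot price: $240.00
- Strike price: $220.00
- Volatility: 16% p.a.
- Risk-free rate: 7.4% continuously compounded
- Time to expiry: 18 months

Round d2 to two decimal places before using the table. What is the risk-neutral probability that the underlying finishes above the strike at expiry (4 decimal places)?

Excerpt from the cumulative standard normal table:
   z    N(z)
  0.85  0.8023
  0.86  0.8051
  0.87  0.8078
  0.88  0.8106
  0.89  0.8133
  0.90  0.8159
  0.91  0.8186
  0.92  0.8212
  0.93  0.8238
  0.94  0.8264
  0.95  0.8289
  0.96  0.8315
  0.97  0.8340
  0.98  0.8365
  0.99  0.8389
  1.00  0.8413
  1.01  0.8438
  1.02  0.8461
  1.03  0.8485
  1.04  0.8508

0.8186

σ√T = 0.16·√1.5 = 0.1960
d₁ = [ln(240/220) + (0.074 + 0.16²/2)·1.5] / 0.1960 = [0.0870 + 0.1302] / 0.1960 = 1.1085 ≈ 1.11
d₂ = d₁ − σ√T = 1.1085 − 0.1960 = 0.9125 ≈ 0.91
Risk-neutral Pr[S_T > K] = N(d₂) = N(0.91) = 0.8186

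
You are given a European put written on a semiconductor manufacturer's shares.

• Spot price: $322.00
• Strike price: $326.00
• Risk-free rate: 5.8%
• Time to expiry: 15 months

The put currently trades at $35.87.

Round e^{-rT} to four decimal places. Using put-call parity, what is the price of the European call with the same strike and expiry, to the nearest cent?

$54.66

e^(−rT) = e^(−0.058·1.25) = 0.9301
Put-call parity: C − P = S − K·e^(−rT) = 322 − 326·0.9301 = 322 − 303.2126 = 18.7874
C = P + (C − P) = 35.87 + (18.7874) = 54.6574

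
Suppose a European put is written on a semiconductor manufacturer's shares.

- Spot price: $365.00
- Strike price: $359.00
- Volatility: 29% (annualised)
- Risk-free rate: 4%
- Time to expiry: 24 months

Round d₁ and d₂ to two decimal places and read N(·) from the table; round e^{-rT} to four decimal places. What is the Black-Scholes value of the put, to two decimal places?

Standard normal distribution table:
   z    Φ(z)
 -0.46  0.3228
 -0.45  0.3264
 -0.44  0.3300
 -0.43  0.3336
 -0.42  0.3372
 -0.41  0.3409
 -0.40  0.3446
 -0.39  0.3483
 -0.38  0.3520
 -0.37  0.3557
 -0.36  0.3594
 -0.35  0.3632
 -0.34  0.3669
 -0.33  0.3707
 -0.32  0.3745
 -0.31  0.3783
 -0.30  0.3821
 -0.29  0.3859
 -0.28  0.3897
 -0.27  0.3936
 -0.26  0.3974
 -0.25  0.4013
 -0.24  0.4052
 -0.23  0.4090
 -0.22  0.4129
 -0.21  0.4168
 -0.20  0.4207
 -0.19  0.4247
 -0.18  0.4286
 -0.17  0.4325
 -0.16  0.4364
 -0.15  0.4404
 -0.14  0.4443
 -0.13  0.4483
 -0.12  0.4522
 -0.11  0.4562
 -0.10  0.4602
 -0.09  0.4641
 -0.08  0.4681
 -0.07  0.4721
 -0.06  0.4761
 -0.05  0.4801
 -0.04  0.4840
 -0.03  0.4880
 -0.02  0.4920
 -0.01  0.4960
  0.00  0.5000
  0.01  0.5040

σ√T = 0.29·√2 = 0.4101
ln(S/K) + (r + σ²/2)T = ln(365/359) + (0.04 + 0.29²/2)·2 = 0.0166 + 0.1641 = 0.1807
d₁ = 0.1807 / 0.4101 = 0.4405 → 0.44
d₂ = d₁ − σ√T = 0.4405 − 0.4101 = 0.0304 → 0.03
e^(−rT) = e^(−0.04·2) = 0.9231
P = 359·0.9231·N(-0.03) − 365·N(-0.44) = 359·0.9231·0.4880 − 365·0.3300 = 161.7197 − 120.4500 = 41.2697

$41.27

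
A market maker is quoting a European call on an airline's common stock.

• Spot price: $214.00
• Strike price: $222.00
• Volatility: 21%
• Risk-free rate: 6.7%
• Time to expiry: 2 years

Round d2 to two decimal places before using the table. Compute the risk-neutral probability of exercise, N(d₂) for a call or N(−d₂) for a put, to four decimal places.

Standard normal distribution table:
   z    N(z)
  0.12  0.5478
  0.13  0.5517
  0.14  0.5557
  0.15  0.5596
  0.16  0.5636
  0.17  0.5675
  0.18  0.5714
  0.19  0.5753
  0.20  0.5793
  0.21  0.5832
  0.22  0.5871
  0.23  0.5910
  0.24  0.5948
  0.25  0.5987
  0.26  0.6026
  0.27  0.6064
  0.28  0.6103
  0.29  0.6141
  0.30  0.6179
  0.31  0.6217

σ√T = 0.21 × 1.4142 = 0.2970
d₁ = [ln(214/222) + (0.067 + 0.21²/2)·2] / 0.2970 = [-0.0367 + 0.1781] / 0.2970 = 0.4761 ⇒ 0.48
d₂ = d₁ − σ√T = 0.4761 − 0.2970 = 0.1791 ⇒ 0.18
Pr(exercise) under Q = N(d₂) = 0.5714

0.5714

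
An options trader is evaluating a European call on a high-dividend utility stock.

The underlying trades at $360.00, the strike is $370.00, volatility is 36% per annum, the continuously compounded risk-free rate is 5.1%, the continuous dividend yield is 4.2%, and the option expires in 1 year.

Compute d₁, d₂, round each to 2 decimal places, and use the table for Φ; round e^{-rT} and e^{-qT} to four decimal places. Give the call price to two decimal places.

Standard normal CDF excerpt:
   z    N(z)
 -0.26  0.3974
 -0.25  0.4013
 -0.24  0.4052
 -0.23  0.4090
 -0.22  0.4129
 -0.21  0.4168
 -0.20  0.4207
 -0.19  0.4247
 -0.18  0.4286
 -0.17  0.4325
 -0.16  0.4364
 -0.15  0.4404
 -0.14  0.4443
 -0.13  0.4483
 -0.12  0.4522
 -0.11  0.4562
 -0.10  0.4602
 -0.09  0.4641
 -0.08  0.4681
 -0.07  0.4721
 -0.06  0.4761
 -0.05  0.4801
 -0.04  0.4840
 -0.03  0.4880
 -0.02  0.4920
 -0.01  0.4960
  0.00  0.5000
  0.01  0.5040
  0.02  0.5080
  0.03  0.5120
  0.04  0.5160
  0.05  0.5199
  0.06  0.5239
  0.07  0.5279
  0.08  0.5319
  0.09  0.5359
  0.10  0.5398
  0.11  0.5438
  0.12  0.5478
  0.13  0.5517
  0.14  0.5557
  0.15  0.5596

σ√T = 0.36·√1 = 0.3600
d₁ = [ln(360/370) + (0.051 − 0.042 + 0.36²/2)·1] / 0.3600 = [-0.0274 + 0.0738] / 0.3600 = 0.1289 which rounds to 0.13
d₂ = d₁ − σ√T = 0.1289 − 0.3600 = -0.2311 which rounds to -0.23
e^(−qT) = e^(−0.042·1) = 0.9589;  e^(−rT) = e^(−0.051·1) = 0.9503
C = 360·0.9589·N(0.13) − 370·0.9503·N(-0.23) = 360·0.9589·0.5517 − 370·0.9503·0.4090 = 190.4490 − 143.8089 = 46.6401

$46.64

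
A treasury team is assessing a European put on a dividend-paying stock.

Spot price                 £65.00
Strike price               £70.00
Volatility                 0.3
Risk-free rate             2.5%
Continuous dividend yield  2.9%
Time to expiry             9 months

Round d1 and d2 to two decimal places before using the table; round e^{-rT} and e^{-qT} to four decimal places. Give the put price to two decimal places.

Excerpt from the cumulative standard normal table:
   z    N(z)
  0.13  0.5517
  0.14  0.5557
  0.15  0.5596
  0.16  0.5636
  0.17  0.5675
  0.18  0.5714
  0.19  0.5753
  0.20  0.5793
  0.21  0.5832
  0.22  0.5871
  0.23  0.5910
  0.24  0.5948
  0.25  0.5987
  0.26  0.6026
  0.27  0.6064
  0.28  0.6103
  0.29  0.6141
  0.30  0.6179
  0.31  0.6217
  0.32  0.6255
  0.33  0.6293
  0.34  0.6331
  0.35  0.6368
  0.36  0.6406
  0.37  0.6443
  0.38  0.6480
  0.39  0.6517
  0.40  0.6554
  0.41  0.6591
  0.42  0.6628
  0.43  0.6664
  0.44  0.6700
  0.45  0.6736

£9.69

T = 0.75;  σ√T = 0.2598
d₁ = [ln(65/70) + (0.025 − 0.029 + 0.3²/2)·0.75] / 0.2598 = [-0.0741 + 0.0307] / 0.2598 = -0.1669 ⇒ -0.17
d₂ = d₁ − σ√T = -0.1669 − 0.2598 = -0.4267 ⇒ -0.43
e^(−qT) = e^(−0.029·0.75) = 0.9785;  e^(−rT) = e^(−0.025·0.75) = 0.9814
P = 70·0.9814·N(0.43) − 65·0.9785·N(0.17) = 70·0.9814·0.6664 − 65·0.9785·0.5675 = 45.7803 − 36.0944 = 9.6859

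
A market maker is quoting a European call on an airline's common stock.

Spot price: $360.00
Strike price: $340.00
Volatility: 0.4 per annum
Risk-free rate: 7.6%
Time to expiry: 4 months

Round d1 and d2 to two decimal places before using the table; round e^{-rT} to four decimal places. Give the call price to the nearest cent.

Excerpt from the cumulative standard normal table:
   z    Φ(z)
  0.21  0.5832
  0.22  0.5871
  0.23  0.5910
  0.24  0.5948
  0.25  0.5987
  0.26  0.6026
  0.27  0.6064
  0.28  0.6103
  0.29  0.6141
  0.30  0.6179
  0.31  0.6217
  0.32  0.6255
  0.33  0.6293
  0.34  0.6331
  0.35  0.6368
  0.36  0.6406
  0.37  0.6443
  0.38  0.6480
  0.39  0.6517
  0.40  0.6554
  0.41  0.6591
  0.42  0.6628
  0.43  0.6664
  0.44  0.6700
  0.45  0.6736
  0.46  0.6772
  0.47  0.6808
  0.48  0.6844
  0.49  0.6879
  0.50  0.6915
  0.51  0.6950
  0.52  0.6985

σ√T = 0.4 × 0.5774 = 0.2309
d₁ = [ln(360/340) + (0.076 + 0.4²/2)·0.3333] / 0.2309 = [0.0572 + 0.0520] / 0.2309 = 0.4727 ≈ 0.47
d₂ = d₁ − σ√T = 0.4727 − 0.2309 = 0.2417 ≈ 0.24
exp(−rT) = exp(−0.076·0.3333) = 0.9750
N(d₁) = N(0.47) = 0.6808;  N(d₂) = N(0.24) = 0.5948
C = 360·0.6808 − 340·0.9750·0.5948 = 245.0880 − 197.1762 = 47.9118

$47.91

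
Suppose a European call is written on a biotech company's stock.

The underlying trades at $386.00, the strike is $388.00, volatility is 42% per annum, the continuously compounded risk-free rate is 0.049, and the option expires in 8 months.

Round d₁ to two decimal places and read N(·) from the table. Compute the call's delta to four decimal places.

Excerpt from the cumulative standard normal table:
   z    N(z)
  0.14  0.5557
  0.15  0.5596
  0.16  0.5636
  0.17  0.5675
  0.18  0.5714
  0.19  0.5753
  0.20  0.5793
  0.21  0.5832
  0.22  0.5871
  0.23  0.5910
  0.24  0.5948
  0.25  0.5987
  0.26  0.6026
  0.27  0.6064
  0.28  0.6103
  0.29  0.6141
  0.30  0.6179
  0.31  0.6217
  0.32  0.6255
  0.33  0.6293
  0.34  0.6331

σ√T = 0.42 × 0.8165 = 0.3429
d₁ = [ln(386/388) + (0.049 + 0.42²/2)·0.6667] / 0.3429 = [-0.0052 + 0.0915] / 0.3429 = 0.2517 ≈ 0.25
N(d₁) = N(0.25) = 0.5987
Δ_call = N(d₁) = 0.5987

0.5987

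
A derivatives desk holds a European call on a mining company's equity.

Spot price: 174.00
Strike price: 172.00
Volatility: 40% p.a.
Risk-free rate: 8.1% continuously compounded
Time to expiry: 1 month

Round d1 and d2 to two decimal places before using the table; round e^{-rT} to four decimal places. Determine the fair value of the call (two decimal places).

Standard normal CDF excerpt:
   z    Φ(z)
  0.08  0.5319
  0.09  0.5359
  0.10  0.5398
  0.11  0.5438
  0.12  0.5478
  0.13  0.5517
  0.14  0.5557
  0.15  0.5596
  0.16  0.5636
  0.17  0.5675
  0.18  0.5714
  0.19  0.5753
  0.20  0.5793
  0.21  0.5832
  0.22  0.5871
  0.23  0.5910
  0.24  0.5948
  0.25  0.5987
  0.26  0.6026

9.93

T = 0.08333;  σ√T = 0.1155
ln(S/K) + (r + σ²/2)T = ln(174/172) + (0.081 + 0.4²/2)·0.08333 = 0.0116 + 0.0134 = 0.0250
d₁ = 0.0250 / 0.1155 = 0.2163 → 0.22
d₂ = d₁ − σ√T = 0.2163 − 0.1155 = 0.1008 → 0.10
exp(−rT) = exp(−0.081·0.08333) = 0.9933
N(d₁) = N(0.22) = 0.5871;  N(d₂) = N(0.10) = 0.5398
C = 174·0.5871 − 172·0.9933·0.5398 = 102.1554 − 92.2235 = 9.9319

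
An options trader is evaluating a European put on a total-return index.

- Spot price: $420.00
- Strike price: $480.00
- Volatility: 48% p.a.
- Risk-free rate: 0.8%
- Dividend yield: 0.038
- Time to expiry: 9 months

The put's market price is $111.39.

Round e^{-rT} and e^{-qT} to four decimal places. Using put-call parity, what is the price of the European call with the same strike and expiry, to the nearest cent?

$42.47

exp(−qT) = exp(−0.038·0.75) = 0.9719;  exp(−rT) = exp(−0.008·0.75) = 0.9940
Put-call parity: C − P = S·e^(−qT) − K·e^(−rT) = 420·0.9719 − 480·0.9940 = 408.1980 − 477.1200 = -68.9220
C = P + (C − P) = 111.39 + (-68.9220) = 42.4680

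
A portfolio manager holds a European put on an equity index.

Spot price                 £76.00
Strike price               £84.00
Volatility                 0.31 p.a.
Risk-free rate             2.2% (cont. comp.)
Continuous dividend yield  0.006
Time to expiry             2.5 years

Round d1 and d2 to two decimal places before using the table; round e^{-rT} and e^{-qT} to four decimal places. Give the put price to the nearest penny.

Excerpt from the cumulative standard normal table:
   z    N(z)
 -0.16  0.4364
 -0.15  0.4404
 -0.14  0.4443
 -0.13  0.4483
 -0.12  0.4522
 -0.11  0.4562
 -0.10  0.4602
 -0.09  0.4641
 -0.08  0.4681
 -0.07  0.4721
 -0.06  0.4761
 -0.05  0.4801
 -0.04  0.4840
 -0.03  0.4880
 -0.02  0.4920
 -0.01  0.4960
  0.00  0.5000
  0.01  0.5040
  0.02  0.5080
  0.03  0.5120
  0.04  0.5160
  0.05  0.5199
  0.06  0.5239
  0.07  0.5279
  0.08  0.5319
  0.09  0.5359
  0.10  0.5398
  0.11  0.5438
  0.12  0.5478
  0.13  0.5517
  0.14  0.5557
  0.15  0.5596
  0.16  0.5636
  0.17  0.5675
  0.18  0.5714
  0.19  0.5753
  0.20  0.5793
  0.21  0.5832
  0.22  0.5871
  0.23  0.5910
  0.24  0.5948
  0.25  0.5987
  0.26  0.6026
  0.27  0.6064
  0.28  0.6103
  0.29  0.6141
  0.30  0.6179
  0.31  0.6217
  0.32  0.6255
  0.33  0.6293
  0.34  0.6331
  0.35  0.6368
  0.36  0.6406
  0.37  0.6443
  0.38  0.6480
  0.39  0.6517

£17.37

σ√T = 0.31 × 1.5811 = 0.4902
ln(S/K) + (r − q + σ²/2)T = ln(76/84) + (0.022 − 0.006 + 0.31²/2)·2.5 = -0.1001 + 0.1601 = 0.0600
d₁ = 0.0600 / 0.4902 = 0.1225 which rounds to 0.12
d₂ = d₁ − σ√T = 0.1225 − 0.4902 = -0.3677 which rounds to -0.37
e^(−qT) = e^(−0.006·2.5) = 0.9851;  e^(−rT) = e^(−0.022·2.5) = 0.9465
N(−d₂) = N(0.37) = 0.6443;  N(−d₁) = N(-0.12) = 0.4522
P = 84·0.9465·0.6443 − 76·0.9851·0.4522 = 51.2257 − 33.8551 = 17.3706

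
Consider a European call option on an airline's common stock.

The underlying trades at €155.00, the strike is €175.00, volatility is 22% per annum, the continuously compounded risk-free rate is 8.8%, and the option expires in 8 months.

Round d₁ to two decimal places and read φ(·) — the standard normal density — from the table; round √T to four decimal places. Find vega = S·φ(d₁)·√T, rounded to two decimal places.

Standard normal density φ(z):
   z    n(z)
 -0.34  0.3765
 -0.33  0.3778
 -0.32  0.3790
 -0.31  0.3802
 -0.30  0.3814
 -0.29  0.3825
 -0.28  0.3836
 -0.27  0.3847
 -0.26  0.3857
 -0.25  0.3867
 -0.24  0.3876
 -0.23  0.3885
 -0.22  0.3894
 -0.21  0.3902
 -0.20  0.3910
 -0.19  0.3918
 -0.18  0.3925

48.81

σ√T = 0.22 × 0.8165 = 0.1796
d₁ = [ln(155/175) + (0.088 + 0.22²/2)·0.6667] / 0.1796 = [-0.1214 + 0.0748] / 0.1796 = -0.2592 → -0.26
√T = √0.6667 = 0.8165
φ(d₁) = φ(-0.26) = 0.3857
vega = S·φ(d₁)·√T = 155·0.3857·0.8165 = 48.8132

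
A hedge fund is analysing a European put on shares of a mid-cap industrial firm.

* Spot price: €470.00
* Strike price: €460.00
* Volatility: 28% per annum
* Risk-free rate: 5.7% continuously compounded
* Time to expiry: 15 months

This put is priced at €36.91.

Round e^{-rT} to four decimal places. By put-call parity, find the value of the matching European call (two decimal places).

€78.56

exp(−rT) = exp(−0.057·1.25) = 0.9312
Put-call parity: C − P = S − K·e^(−rT) = 470 − 460·0.9312 = 470 − 428.3520 = 41.6480
C = P + (C − P) = 36.91 + (41.6480) = 78.5580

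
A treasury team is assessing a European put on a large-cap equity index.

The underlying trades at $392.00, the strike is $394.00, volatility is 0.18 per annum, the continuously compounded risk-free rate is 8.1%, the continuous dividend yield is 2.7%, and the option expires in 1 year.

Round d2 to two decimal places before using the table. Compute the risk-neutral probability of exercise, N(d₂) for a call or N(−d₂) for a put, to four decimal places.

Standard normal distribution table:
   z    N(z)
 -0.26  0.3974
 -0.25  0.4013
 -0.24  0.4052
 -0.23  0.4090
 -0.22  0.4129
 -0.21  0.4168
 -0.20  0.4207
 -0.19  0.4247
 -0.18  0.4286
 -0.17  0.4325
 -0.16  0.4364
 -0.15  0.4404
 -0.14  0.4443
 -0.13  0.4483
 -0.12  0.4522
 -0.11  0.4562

0.4286

σ√T = 0.18 × 1.0000 = 0.1800
d₁ = [ln(392/394) + (0.081 − 0.027 + ½·0.18²)·1] / (σ√T) = (-0.0051 + 0.0702) / 0.1800 = 0.3617 ⇒ 0.36
d₂ = 0.3617 − 0.1800 = 0.1817 ⇒ 0.18
Pr(exercise) under Q = N(−d₂) = N(-0.18) = 0.4286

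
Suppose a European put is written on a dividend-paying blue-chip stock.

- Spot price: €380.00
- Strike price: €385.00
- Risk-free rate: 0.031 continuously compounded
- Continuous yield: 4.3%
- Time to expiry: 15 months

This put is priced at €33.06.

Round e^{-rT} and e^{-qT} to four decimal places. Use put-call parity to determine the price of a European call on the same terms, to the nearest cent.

€22.82

exp(−qT) = exp(−0.043·1.25) = 0.9477;  exp(−rT) = exp(−0.031·1.25) = 0.9620
Put-call parity: C − P = S·e^(−qT) − K·e^(−rT) = 380·0.9477 − 385·0.9620 = 360.1260 − 370.3700 = -10.2440
C = P + (C − P) = 33.06 + (-10.2440) = 22.8160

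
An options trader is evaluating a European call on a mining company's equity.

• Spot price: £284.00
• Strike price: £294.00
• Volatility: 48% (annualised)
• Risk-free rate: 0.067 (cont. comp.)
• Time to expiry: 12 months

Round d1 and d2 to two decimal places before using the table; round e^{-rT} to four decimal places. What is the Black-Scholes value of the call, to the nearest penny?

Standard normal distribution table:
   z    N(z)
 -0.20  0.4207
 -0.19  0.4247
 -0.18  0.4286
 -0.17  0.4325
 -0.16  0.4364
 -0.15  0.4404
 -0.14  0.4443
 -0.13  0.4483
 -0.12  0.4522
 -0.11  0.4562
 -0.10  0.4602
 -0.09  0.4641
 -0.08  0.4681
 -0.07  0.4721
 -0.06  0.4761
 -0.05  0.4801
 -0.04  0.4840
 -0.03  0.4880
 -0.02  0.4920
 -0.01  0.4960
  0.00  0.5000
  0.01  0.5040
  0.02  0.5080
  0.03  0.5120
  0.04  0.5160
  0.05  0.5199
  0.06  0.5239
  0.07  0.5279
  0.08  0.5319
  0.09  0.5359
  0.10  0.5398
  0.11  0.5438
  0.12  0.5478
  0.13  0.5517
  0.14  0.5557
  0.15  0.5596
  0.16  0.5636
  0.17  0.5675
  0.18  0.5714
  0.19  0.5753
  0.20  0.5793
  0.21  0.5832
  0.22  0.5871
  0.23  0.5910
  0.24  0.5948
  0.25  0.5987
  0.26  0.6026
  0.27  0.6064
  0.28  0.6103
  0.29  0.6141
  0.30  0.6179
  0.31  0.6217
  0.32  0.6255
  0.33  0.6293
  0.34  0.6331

T = 1;  σ√T = 0.4800
d₁ = [ln(284/294) + (0.067 + 0.48²/2)·1] / 0.4800 = [-0.0346 + 0.1822] / 0.4800 = 0.3075 ⇒ 0.31
d₂ = d₁ − σ√T = 0.3075 − 0.4800 = -0.1725 ⇒ -0.17
exp(−rT) = exp(−0.067·1) = 0.9352
C = 284·N(0.31) − 294·0.9352·N(-0.17) = 284·0.6217 − 294·0.9352·0.4325 = 176.5628 − 118.9154 = 57.6474

£57.65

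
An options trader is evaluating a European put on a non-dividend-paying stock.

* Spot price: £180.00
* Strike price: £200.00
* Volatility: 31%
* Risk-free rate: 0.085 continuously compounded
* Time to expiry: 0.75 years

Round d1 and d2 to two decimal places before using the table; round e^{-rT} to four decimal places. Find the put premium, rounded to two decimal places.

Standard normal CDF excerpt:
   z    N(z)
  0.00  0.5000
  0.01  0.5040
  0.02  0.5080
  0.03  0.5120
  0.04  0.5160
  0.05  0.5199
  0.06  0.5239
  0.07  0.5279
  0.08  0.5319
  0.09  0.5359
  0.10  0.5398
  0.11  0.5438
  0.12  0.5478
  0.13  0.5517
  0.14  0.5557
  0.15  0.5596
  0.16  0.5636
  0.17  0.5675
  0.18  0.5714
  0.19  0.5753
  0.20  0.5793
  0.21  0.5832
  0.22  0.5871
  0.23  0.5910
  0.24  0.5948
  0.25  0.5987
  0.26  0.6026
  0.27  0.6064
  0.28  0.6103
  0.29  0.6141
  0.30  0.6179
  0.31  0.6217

σ√T = 0.31 × 0.8660 = 0.2685
ln(S/K) + (r + σ²/2)T = ln(180/200) + (0.085 + 0.31²/2)·0.75 = -0.1054 + 0.0998 = -0.0056
d₁ = -0.0056 / 0.2685 = -0.0208 ≈ -0.02
d₂ = d₁ − σ√T = -0.0208 − 0.2685 = -0.2892 ≈ -0.29
exp(−rT) = exp(−0.085·0.75) = 0.9382
N(−d₂) = N(0.29) = 0.6141;  N(−d₁) = N(0.02) = 0.5080
P = 200·0.9382·0.6141 − 180·0.5080 = 115.2297 − 91.4400 = 23.7897

£23.79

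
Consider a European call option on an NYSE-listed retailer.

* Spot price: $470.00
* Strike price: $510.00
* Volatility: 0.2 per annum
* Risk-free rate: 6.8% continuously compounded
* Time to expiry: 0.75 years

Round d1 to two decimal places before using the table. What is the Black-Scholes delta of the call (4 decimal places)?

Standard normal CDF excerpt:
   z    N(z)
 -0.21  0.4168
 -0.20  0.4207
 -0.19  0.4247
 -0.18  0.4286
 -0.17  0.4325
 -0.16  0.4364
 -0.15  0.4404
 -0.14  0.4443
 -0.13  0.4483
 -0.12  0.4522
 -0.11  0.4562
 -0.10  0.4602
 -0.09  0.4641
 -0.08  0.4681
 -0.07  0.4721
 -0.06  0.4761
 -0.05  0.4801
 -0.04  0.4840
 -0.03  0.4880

T = 0.75;  σ√T = 0.1732
d₁ = [ln(470/510) + (0.068 + 0.2²/2)·0.75] / 0.1732 = [-0.0817 + 0.0660] / 0.1732 = -0.0905 which rounds to -0.09
N(d₁) = N(-0.09) = 0.4641
Δ_call = N(d₁) = 0.4641

0.4641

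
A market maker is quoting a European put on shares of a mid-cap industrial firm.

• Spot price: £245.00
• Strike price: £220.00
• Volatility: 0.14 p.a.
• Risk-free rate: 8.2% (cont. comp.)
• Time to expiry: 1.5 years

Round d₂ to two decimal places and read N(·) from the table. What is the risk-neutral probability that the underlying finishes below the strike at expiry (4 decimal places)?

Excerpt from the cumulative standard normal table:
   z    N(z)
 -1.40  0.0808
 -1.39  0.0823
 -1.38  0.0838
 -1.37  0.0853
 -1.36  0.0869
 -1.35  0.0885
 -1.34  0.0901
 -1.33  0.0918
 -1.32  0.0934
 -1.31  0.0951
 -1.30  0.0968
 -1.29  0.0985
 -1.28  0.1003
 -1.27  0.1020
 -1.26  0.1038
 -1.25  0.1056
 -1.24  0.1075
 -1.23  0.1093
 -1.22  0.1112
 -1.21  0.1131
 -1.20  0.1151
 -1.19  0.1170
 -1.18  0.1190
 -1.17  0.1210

0.1038

σ√T = 0.14 × 1.2247 = 0.1715
d₁ = [ln(245/220) + (0.082 + ½·0.14²)·1.5] / (σ√T) = (0.1076 + 0.1377) / 0.1715 = 1.4308 ≈ 1.43
d₂ = 1.4308 − 0.1715 = 1.2593 ≈ 1.26
Pr(exercise) under Q = N(−d₂) = N(-1.26) = 0.1038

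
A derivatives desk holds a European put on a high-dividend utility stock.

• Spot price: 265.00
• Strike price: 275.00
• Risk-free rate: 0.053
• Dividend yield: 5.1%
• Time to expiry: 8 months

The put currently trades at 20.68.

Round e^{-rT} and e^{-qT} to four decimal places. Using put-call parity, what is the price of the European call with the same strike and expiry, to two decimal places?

exp(−qT) = exp(−0.051·0.6667) = 0.9666;  exp(−rT) = exp(−0.053·0.6667) = 0.9653
Put-call parity: C − P = S·e^(−qT) − K·e^(−rT) = 265·0.9666 − 275·0.9653 = 256.1490 − 265.4575 = -9.3085
C = P + (C − P) = 20.68 + (-9.3085) = 11.3715

11.37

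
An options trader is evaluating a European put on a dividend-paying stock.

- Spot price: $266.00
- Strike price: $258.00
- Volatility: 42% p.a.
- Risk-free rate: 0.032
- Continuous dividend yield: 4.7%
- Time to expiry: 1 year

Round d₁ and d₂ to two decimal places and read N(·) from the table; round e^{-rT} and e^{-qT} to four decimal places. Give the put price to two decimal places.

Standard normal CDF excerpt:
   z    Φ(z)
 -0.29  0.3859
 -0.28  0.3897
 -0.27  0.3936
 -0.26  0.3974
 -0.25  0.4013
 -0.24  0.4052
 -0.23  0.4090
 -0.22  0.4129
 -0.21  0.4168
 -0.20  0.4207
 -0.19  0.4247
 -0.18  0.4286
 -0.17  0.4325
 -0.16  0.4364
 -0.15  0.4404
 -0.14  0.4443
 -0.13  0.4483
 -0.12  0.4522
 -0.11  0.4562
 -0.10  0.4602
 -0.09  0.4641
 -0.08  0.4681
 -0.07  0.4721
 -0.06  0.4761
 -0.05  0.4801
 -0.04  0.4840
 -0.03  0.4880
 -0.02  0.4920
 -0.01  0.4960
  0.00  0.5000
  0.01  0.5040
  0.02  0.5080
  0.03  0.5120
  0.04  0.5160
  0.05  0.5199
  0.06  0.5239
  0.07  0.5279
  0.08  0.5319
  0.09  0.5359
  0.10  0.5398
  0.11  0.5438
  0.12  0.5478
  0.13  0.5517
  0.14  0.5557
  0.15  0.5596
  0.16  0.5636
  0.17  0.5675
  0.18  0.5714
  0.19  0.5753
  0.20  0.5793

σ√T = 0.42 × 1.0000 = 0.4200
d₁ = [ln(266/258) + (0.032 − 0.047 + 0.42²/2)·1] / 0.4200 = [0.0305 + 0.0732] / 0.4200 = 0.2470 ≈ 0.25
d₂ = d₁ − σ√T = 0.2470 − 0.4200 = -0.1730 ≈ -0.17
exp(−qT) = exp(−0.047·1) = 0.9541;  exp(−rT) = exp(−0.032·1) = 0.9685
P = 258·0.9685·N(0.17) − 266·0.9541·N(-0.25) = 258·0.9685·0.5675 − 266·0.9541·0.4013 = 141.8029 − 101.8462 = 39.9568

$39.96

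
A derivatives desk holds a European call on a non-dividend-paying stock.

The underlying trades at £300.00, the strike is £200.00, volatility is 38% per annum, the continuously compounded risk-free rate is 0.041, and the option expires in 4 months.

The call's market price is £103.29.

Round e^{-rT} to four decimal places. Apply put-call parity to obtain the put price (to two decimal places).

e^(−rT) = e^(−0.041·0.3333) = 0.9864
Put-call parity: C − P = S − K·e^(−rT) = 300 − 200·0.9864 = 300 − 197.2800 = 102.7200
P = C − (C − P) = 103.29 − (102.7200) = 0.5700

£0.57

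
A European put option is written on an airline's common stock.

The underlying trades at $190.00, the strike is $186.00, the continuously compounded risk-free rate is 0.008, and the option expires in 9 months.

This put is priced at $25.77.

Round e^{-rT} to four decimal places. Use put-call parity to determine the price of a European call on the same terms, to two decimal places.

$30.89

exp(−rT) = exp(−0.008·0.75) = 0.9940
Put-call parity: C − P = S − K·e^(−rT) = 190 − 186·0.9940 = 190 − 184.8840 = 5.1160
C = P + (C − P) = 25.77 + (5.1160) = 30.8860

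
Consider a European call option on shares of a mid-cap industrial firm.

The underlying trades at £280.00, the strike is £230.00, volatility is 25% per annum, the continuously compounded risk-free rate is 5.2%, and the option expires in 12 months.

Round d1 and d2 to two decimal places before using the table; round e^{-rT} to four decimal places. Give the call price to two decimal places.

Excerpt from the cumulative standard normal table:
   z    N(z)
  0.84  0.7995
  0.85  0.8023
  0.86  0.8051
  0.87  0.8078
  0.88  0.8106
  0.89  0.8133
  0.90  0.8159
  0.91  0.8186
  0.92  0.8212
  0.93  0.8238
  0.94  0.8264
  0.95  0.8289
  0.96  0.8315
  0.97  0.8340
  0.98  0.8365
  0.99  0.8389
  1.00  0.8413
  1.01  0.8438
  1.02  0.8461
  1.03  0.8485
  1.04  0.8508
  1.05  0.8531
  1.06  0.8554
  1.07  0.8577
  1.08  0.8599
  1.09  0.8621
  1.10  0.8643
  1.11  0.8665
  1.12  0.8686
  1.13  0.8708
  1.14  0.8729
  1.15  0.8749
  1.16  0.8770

£66.83

σ√T = 0.25 × 1.0000 = 0.2500
d₁ = [ln(280/230) + (0.052 + 0.25²/2)·1] / 0.2500 = [0.1967 + 0.0832] / 0.2500 = 1.1198 → 1.12
d₂ = d₁ − σ√T = 1.1198 − 0.2500 = 0.8698 → 0.87
e^(−rT) = e^(−0.052·1) = 0.9493
C = 280·N(1.12) − 230·0.9493·N(0.87) = 280·0.8686 − 230·0.9493·0.8078 = 243.2080 − 176.3742 = 66.8338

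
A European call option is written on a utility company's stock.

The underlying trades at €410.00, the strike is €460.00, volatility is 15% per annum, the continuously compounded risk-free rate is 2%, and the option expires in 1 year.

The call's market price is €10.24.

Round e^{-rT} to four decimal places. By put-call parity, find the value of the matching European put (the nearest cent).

€51.13

e^(−rT) = e^(−0.02·1) = 0.9802
Put-call parity: C − P = S − K·e^(−rT) = 410 − 460·0.9802 = 410 − 450.8920 = -40.8920
P = C − (C − P) = 10.24 − (-40.8920) = 51.1320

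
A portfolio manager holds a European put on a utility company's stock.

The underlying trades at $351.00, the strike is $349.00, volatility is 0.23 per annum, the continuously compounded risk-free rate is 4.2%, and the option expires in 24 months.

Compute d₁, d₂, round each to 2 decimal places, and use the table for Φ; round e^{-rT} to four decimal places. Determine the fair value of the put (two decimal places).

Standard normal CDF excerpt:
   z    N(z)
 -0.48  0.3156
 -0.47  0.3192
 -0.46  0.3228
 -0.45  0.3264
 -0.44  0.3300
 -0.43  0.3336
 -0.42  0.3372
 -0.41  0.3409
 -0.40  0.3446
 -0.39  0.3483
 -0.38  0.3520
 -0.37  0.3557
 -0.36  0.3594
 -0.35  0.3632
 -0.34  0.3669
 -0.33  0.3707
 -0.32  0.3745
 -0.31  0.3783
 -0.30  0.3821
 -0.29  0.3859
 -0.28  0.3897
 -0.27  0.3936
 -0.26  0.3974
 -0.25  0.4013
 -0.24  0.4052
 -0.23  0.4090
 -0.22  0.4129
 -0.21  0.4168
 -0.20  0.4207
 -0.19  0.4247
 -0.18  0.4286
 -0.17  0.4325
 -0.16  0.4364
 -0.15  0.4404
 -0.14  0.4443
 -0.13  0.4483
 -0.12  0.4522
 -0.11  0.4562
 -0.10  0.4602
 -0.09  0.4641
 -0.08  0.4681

T = 2;  σ√T = 0.3253
d₁ = [ln(351/349) + (0.042 + ½·0.23²)·2] / (σ√T) = (0.0057 + 0.1369) / 0.3253 = 0.4385 → 0.44
d₂ = 0.4385 − 0.3253 = 0.1132 → 0.11
e^(−rT) = e^(−0.042·2) = 0.9194
N(−d₂) = N(-0.11) = 0.4562;  N(−d₁) = N(-0.44) = 0.3300
P = 349·0.9194·0.4562 − 351·0.3300 = 146.3812 − 115.8300 = 30.5512

$30.55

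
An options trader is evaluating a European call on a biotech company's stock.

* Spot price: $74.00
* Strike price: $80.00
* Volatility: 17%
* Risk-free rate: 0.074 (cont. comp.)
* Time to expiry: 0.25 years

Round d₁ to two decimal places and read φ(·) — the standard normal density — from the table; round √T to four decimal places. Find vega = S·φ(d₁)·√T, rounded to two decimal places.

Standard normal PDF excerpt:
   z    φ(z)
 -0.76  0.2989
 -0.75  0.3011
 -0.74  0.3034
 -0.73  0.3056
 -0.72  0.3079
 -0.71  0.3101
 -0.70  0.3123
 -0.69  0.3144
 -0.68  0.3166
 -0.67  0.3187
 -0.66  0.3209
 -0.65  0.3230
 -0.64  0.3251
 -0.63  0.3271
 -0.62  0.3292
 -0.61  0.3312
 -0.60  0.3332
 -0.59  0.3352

T = 0.25;  σ√T = 0.0850
ln(S/K) + (r + σ²/2)T = ln(74/80) + (0.074 + 0.17²/2)·0.25 = -0.0780 + 0.0221 = -0.0558
d₁ = -0.0558 / 0.0850 = -0.6570 which rounds to -0.66
√T = √0.25 = 0.5000
φ(d₁) = φ(-0.66) = 0.3209
vega = S·φ(d₁)·√T = 74·0.3209·0.5000 = 11.8733

11.87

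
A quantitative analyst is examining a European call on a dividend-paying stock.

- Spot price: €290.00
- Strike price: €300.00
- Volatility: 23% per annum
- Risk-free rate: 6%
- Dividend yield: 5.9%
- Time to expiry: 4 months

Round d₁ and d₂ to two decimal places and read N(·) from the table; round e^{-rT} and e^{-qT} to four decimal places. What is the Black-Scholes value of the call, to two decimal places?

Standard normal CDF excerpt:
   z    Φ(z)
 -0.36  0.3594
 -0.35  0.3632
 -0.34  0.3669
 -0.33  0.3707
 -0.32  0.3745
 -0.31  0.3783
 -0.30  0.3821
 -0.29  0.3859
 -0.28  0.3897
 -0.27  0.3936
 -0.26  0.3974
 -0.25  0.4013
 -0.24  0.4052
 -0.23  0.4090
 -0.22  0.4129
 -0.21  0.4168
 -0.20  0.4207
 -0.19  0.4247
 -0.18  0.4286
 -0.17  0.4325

€10.64

σ√T = 0.23·√0.3333 = 0.1328
ln(S/K) + (r − q + σ²/2)T = ln(290/300) + (0.06 − 0.059 + 0.23²/2)·0.3333 = -0.0339 + 0.0092 = -0.0248
d₁ = -0.0248 / 0.1328 = -0.1864 which rounds to -0.19
d₂ = d₁ − σ√T = -0.1864 − 0.1328 = -0.3192 which rounds to -0.32
exp(−qT) = exp(−0.059·0.3333) = 0.9805;  exp(−rT) = exp(−0.06·0.3333) = 0.9802
C = 290·0.9805·N(-0.19) − 300·0.9802·N(-0.32) = 290·0.9805·0.4247 − 300·0.9802·0.3745 = 120.7613 − 110.1255 = 10.6359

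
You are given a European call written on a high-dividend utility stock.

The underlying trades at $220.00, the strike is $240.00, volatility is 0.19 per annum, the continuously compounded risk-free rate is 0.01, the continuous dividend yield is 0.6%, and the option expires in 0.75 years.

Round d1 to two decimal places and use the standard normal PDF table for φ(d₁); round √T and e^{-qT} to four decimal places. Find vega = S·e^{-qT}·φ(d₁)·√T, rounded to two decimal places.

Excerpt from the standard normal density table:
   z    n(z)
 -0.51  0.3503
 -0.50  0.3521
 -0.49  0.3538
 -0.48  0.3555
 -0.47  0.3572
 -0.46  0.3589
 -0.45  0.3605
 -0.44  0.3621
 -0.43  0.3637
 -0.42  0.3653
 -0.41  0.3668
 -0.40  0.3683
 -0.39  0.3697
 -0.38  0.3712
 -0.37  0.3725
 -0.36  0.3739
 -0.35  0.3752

T = 0.75;  σ√T = 0.1645
ln(S/K) + (r − q + σ²/2)T = ln(220/240) + (0.01 − 0.006 + 0.19²/2)·0.75 = -0.0870 + 0.0165 = -0.0705
d₁ = -0.0705 / 0.1645 = -0.4283 ≈ -0.43
√T = √0.75 = 0.8660
φ(d₁) = φ(-0.43) = 0.3637
e^(−qT) = e^(−0.006·0.75) = 0.9955
vega = S·e^(−qT)·φ(d₁)·√T = 220·0.9955·0.3637·0.8660 = 68.9803
(Call and put vega coincide under Black-Scholes.)

68.98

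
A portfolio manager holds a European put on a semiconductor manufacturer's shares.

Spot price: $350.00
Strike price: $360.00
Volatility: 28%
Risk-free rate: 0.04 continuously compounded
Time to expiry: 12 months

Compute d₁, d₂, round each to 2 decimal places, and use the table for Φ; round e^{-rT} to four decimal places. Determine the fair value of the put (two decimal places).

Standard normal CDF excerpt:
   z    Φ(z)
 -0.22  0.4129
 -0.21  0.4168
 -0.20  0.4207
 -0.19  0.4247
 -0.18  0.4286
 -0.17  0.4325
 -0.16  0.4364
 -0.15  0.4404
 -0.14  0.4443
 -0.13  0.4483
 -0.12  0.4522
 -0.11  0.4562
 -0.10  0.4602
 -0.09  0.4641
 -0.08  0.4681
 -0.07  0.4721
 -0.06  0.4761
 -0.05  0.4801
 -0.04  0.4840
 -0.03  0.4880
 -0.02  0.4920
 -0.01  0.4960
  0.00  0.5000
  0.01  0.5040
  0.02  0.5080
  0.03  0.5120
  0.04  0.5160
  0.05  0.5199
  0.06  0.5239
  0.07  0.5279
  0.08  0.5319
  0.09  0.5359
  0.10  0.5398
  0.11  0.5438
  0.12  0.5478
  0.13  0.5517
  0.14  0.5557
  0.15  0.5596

$36.70

T = 1;  σ√T = 0.2800
ln(S/K) + (r + σ²/2)T = ln(350/360) + (0.04 + 0.28²/2)·1 = -0.0282 + 0.0792 = 0.0510
d₁ = 0.0510 / 0.2800 = 0.1822 ⇒ 0.18
d₂ = d₁ − σ√T = 0.1822 − 0.2800 = -0.0978 ⇒ -0.10
exp(−rT) = exp(−0.04·1) = 0.9608
N(−d₂) = N(0.10) = 0.5398;  N(−d₁) = N(-0.18) = 0.4286
P = 360·0.9608·0.5398 − 350·0.4286 = 186.7103 − 150.0100 = 36.7003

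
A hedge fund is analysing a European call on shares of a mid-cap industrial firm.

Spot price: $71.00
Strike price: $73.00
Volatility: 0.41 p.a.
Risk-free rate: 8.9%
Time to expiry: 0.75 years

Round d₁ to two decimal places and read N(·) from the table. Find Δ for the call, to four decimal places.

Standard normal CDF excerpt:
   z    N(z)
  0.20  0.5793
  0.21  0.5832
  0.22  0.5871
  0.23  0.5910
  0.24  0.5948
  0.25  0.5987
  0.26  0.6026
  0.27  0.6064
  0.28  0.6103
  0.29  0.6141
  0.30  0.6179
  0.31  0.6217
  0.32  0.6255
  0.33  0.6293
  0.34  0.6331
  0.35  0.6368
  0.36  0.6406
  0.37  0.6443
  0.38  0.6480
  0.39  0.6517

0.6141

σ√T = 0.41·√0.75 = 0.3551
d₁ = [ln(71/73) + (0.089 + 0.41²/2)·0.75] / 0.3551 = [-0.0278 + 0.1298] / 0.3551 = 0.2873 which rounds to 0.29
N(d₁) = N(0.29) = 0.6141
Δ_call = N(d₁) = 0.6141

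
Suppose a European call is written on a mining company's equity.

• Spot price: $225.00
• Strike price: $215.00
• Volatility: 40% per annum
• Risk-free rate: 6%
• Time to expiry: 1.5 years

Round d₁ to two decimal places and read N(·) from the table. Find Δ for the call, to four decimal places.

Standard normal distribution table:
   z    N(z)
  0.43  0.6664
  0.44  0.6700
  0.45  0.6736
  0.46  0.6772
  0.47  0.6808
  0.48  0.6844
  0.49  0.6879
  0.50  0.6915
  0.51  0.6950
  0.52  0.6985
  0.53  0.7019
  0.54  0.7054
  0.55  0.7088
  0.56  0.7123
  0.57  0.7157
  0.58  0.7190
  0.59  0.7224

0.6985

σ√T = 0.4·√1.5 = 0.4899
d₁ = [ln(225/215) + (0.06 + 0.4²/2)·1.5] / 0.4899 = [0.0455 + 0.2100] / 0.4899 = 0.5215 → 0.52
N(d₁) = N(0.52) = 0.6985
Δ_call = N(d₁) = 0.6985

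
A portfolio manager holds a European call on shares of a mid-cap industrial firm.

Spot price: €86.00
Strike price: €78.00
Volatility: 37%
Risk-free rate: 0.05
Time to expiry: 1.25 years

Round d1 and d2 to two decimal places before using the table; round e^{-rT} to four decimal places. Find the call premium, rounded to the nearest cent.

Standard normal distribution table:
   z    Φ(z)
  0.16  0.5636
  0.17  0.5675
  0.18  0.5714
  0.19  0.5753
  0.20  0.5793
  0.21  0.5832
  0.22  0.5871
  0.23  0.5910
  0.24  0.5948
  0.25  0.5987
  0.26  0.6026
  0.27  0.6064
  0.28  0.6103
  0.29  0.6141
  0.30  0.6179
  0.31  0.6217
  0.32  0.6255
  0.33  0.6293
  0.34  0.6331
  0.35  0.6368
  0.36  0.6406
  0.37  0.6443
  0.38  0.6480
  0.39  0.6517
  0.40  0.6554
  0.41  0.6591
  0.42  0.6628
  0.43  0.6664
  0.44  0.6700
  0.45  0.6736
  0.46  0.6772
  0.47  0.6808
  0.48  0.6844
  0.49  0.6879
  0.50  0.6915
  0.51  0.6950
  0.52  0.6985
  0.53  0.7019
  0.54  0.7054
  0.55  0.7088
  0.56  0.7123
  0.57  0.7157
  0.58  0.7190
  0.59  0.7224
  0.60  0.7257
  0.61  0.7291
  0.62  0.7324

T = 1.25;  σ√T = 0.4137
d₁ = [ln(86/78) + (0.05 + ½·0.37²)·1.25] / (σ√T) = (0.0976 + 0.1481) / 0.4137 = 0.5940 ≈ 0.59
d₂ = 0.5940 − 0.4137 = 0.1803 ≈ 0.18
exp(−rT) = exp(−0.05·1.25) = 0.9394
C = 86·N(0.59) − 78·0.9394·N(0.18) = 86·0.7224 − 78·0.9394·0.5714 = 62.1264 − 41.8683 = 20.2581

€20.26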